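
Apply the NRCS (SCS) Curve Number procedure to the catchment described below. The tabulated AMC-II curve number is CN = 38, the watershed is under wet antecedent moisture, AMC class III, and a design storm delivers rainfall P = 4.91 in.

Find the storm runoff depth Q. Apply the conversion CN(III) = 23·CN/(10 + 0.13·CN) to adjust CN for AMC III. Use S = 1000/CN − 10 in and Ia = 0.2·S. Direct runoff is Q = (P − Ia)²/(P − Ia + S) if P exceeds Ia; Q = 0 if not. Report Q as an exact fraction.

Adjust CN=38 to AMC III: 23·38/(10 + 0.13·38) → 874 ÷ (747/50) = 43700/747 ≈ 58.501
S = 1000/(43700/747) − 10 = 3100/437 in ≈ 7.094 in
Ia = 0.2·(3100/437) = 620/437 in ≈ 1.419 in
Excess rainfall: 4.910 − 1.419 = 3.491 in; P > Ia so Q > 0
Q: (152567/43700)² ÷ (462567/43700) = 23276689489/20214177900 in (≈ 1.152 in)

Q = 23276689489/20214177900 in ≈ 1.152 in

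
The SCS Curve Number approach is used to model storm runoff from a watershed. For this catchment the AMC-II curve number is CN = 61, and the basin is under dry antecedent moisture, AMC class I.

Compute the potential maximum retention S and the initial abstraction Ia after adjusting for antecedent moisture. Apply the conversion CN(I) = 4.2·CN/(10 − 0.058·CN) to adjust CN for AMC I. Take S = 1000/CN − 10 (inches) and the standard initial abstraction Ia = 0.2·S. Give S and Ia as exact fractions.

S = 6500/427 in ≈ 15.222 in; Ia = 1300/427 in ≈ 3.044 in

Dry (AMC I): CN(I) = 4.2·61/(10 − 0.058·61) = (1281/5)/(3231/500) = 42700/1077 ≈ 39.647
S = 1000/(42700/1077) − 10 = 6500/427 in ≈ 15.222 in
Ia = 0.2S: 0.2·15.222 = 3.044 in (exactly 1300/427)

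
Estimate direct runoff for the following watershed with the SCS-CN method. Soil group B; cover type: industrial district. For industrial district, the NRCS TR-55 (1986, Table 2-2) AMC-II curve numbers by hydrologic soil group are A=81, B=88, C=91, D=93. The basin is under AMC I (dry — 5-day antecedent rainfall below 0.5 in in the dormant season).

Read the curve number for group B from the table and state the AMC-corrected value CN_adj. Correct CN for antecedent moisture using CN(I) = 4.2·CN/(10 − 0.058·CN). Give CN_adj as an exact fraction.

CN_adj = 3850/51 ≈ 75.490

NRCS table: industrial district, soil group B → CN(II) = 88
Dry (AMC I): CN(I) = 4.2·88/(10 − 0.058·88) = (1848/5)/(612/125) = 3850/51 ≈ 75.490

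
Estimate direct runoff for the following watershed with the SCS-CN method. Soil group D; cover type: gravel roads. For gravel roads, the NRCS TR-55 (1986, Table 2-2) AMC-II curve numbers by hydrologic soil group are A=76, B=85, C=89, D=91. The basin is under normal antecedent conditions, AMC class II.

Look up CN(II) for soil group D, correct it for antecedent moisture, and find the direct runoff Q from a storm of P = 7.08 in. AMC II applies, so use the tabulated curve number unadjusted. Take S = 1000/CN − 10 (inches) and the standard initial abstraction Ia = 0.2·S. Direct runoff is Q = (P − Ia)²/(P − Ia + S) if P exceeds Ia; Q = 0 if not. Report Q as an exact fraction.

Q = 81713883/13579475 in ≈ 6.017 in

NRCS table: gravel roads, soil group D → CN(II) = 91
CN(II) = 91; AMC II needs no correction.
Max retention: S = 1000/91 − 10 = 90/91 in (≈ 0.989 in)
Initial abstraction Ia = S/5 = (90/91)/5 = 18/91 ≈ 0.198 in
P − Ia = 7.080 − 0.198 = 15657/2275 ≈ 6.882 in (> 0, runoff occurs)
Runoff Q = (P−Ia)²/(P−Ia+S) = (6.882)²/(6.882+0.989) = 81713883/13579475 ≈ 6.017 in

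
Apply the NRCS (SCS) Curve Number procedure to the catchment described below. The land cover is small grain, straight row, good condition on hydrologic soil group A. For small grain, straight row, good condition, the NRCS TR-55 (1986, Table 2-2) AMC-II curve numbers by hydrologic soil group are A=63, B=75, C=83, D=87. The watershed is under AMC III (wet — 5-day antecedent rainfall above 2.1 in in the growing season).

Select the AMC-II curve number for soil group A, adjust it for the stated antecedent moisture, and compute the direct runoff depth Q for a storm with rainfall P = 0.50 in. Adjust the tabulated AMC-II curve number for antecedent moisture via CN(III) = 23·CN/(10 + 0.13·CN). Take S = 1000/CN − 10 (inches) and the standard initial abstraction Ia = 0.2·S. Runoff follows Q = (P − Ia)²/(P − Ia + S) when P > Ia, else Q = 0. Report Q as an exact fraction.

NRCS table: small grain, straight row, good condition, soil group A → CN(II) = 63
Wet (AMC III): CN(III) = 23·63/(10 + 0.13·63) = 1449/(1819/100) = 144900/1819 ≈ 79.659
Max retention: S = 1000/(144900/1819) − 10 = 3700/1449 in (≈ 2.553 in)
Initial abstraction Ia = S/5 = (3700/1449)/5 = 740/1449 ≈ 0.511 in
P = 0.500 ≤ Ia = 0.511 in: entire storm abstracted, Q = 0.

Q = 0 in ≈ 0.000 in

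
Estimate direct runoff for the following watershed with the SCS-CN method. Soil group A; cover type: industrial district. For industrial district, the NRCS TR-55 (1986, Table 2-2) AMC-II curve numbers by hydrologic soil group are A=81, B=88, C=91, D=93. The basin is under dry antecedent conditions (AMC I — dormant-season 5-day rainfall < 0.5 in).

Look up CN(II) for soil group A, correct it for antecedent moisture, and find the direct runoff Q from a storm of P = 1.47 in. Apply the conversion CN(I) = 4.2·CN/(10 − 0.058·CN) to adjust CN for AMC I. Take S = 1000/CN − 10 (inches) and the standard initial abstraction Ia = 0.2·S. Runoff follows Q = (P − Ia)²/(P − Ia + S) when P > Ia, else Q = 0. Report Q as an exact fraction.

NRCS table: industrial district, soil group A → CN(II) = 81
CN(I) from CN(II)=81: (4.2·81)/(10 − 0.058·81) = 170100/2651 ≈ 64.164
Max retention: S = 1000/(170100/2651) − 10 = 9500/1701 in (≈ 5.585 in)
Ia = 0.2S: 0.2·5.585 = 1.117 in (exactly 1900/1701)
P − Ia = 1.470 − 1.117 = 60047/170100 ≈ 0.353 in (> 0, runoff occurs)
Q = (60047/170100)²/((60047/170100) + 9500/1701) = (3605642209/28934010000)/(1010047/170100) = 3605642209/171808994700 in ≈ 0.021 in

Q = 3605642209/171808994700 in ≈ 0.021 in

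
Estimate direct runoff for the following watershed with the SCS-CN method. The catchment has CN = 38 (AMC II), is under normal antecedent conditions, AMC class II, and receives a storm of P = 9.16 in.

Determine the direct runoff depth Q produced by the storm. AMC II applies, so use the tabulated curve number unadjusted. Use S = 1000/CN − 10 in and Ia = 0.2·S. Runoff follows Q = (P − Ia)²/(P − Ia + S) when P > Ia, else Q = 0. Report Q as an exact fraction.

Q = 7845601/5011725 in ≈ 1.565 in

AMC II — tabulated CN = 38 applies directly.
Max retention: S = 1000/38 − 10 = 310/19 in (≈ 16.316 in)
Initial abstraction Ia = S/5 = (310/19)/5 = 62/19 ≈ 3.263 in
P − Ia = 9.160 − 3.263 = 2801/475 ≈ 5.897 in (> 0, runoff occurs)
Q: (2801/475)² ÷ (10551/475) = 7845601/5011725 in (≈ 1.565 in)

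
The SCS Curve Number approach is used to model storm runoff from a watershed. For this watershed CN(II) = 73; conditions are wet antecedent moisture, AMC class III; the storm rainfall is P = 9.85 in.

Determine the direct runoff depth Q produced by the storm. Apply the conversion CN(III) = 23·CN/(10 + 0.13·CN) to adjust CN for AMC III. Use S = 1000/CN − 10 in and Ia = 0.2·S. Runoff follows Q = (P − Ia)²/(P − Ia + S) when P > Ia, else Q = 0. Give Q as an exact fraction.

Q = 102376321369/12557677540 in ≈ 8.152 in

CN(III) from CN(II)=73: (23·73)/(10 + 0.13·73) = 167900/1949 ≈ 86.147
Max retention: S = 1000/(167900/1949) − 10 = 2700/1679 in (≈ 1.608 in)
Ia = 0.2·(2700/1679) = 540/1679 in ≈ 0.322 in
Excess rainfall: 9.850 − 0.322 = 9.528 in; P > Ia so Q > 0
Q = (319963/33580)²/((319963/33580) + 2700/1679) = (102376321369/1127616400)/(373963/33580) = 102376321369/12557677540 in ≈ 8.152 in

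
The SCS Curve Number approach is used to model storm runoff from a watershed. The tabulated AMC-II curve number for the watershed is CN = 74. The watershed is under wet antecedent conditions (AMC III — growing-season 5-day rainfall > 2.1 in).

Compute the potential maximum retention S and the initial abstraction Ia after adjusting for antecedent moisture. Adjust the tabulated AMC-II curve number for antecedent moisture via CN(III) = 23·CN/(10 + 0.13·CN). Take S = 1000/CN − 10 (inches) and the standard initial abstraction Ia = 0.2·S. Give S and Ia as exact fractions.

S = 1300/851 in ≈ 1.528 in; Ia = 260/851 in ≈ 0.306 in

Adjust CN=74 to AMC III: 23·74/(10 + 0.13·74) → 1702 ÷ (981/50) = 85100/981 ≈ 86.748
Max retention: S = 1000/(85100/981) − 10 = 1300/851 in (≈ 1.528 in)
Ia = 0.2·(1300/851) = 260/851 in ≈ 0.306 in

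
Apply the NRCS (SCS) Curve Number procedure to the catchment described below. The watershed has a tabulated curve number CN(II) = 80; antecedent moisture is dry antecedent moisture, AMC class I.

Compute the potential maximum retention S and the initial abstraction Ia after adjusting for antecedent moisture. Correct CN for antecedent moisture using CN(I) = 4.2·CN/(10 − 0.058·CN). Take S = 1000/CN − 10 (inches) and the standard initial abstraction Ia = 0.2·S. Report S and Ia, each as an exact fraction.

S = 125/21 in ≈ 5.952 in; Ia = 25/21 in ≈ 1.190 in

Dry (AMC I): CN(I) = 4.2·80/(10 − 0.058·80) = 336/(134/25) = 4200/67 ≈ 62.687
Max retention: S = 1000/(4200/67) − 10 = 125/21 in (≈ 5.952 in)
Initial abstraction Ia = S/5 = (125/21)/5 = 25/21 ≈ 1.190 in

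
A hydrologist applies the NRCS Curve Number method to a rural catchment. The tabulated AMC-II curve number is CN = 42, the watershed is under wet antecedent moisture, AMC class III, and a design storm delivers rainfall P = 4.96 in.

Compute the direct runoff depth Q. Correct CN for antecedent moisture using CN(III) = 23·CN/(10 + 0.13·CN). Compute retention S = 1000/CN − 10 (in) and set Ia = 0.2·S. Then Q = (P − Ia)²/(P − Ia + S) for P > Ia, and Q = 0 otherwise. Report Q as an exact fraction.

CN(III) from CN(II)=42: (23·42)/(10 + 0.13·42) = 48300/773 ≈ 62.484
Max retention: S = 1000/(48300/773) − 10 = 2900/483 in (≈ 6.004 in)
Ia = 0.2·(2900/483) = 580/483 in ≈ 1.201 in
Excess rainfall: 4.960 − 1.201 = 3.759 in; P > Ia so Q > 0
Runoff Q = (P−Ia)²/(P−Ia+S) = (3.759)²/(3.759+6.004) = 515108416/355886475 ≈ 1.447 in

Q = 515108416/355886475 in ≈ 1.447 in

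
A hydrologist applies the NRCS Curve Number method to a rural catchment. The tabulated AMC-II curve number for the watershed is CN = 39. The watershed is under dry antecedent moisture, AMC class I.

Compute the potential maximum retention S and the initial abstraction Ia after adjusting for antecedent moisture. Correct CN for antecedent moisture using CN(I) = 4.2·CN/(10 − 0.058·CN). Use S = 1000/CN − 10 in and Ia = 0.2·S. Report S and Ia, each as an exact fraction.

S = 30500/819 in ≈ 37.241 in; Ia = 6100/819 in ≈ 7.448 in

CN(I) from CN(II)=39: (4.2·39)/(10 − 0.058·39) = 81900/3869 ≈ 21.168
Max retention: S = 1000/(81900/3869) − 10 = 30500/819 in (≈ 37.241 in)
Ia = 0.2·(30500/819) = 6100/819 in ≈ 7.448 in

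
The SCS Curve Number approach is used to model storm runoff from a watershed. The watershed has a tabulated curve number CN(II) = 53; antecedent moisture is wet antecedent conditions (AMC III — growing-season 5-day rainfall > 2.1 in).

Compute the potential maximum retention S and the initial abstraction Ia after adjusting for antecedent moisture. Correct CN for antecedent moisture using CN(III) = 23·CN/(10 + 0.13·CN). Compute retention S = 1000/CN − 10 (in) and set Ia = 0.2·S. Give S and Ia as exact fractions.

Wet (AMC III): CN(III) = 23·53/(10 + 0.13·53) = 1219/(1689/100) = 121900/1689 ≈ 72.173
Retention S: 1000/CN − 10 with CN=72.173 → S = 4700/1219 ≈ 3.856 in
Ia = 0.2S: 0.2·3.856 = 0.771 in (exactly 940/1219)

S = 4700/1219 in ≈ 3.856 in; Ia = 940/1219 in ≈ 0.771 in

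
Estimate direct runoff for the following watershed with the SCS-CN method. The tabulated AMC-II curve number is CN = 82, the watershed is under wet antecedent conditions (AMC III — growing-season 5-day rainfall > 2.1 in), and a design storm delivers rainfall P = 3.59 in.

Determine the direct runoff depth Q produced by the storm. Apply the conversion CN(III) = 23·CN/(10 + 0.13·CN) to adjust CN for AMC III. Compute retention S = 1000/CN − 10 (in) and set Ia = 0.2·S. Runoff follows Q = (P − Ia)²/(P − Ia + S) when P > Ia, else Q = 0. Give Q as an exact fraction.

Wet (AMC III): CN(III) = 23·82/(10 + 0.13·82) = 1886/(1033/50) = 94300/1033 ≈ 91.288
S = 1000/(94300/1033) − 10 = 900/943 in ≈ 0.954 in
Ia = 0.2·(900/943) = 180/943 in ≈ 0.191 in
Since P=3.590 > Ia=0.191: effective rainfall P−Ia = 320537/94300 in
Q: (320537/94300)² ÷ (410537/94300) = 102743968369/38713639100 in (≈ 2.654 in)

Q = 102743968369/38713639100 in ≈ 2.654 in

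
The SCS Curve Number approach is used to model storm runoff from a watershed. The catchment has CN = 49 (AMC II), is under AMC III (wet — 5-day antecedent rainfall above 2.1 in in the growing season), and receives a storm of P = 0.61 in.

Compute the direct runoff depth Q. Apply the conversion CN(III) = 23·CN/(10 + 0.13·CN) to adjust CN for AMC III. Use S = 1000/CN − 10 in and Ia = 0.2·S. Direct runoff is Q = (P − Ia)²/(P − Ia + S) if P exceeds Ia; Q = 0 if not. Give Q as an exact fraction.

Adjust CN=49 to AMC III: 23·49/(10 + 0.13·49) → 1127 ÷ (1637/100) = 112700/1637 ≈ 68.845
Max retention: S = 1000/(112700/1637) − 10 = 5100/1127 in (≈ 4.525 in)
Initial abstraction Ia = S/5 = (5100/1127)/5 = 1020/1127 ≈ 0.905 in
P = 0.610 ≤ Ia = 0.905 in: entire storm abstracted, Q = 0.

Q = 0 in ≈ 0.000 in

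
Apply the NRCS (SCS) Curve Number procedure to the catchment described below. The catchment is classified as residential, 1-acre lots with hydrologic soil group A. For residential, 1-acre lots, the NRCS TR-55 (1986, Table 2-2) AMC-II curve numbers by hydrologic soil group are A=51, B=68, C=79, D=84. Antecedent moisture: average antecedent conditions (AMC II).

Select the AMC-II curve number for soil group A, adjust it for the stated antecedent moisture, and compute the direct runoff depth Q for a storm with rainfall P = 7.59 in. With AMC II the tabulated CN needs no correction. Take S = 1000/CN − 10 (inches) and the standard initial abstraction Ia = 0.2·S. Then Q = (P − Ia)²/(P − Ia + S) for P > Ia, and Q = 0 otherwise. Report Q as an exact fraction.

NRCS table: residential, 1-acre lots, soil group A → CN(II) = 51
AMC II — tabulated CN = 51 applies directly.
Max retention: S = 1000/51 − 10 = 490/51 in (≈ 9.608 in)
Ia = 0.2·(490/51) = 98/51 in ≈ 1.922 in
Excess rainfall: 7.590 − 1.922 = 5.668 in; P > Ia so Q > 0
Runoff Q = (P−Ia)²/(P−Ia+S) = (5.668)²/(5.668+9.608) = 835730281/397335900 ≈ 2.103 in

Q = 835730281/397335900 in ≈ 2.103 in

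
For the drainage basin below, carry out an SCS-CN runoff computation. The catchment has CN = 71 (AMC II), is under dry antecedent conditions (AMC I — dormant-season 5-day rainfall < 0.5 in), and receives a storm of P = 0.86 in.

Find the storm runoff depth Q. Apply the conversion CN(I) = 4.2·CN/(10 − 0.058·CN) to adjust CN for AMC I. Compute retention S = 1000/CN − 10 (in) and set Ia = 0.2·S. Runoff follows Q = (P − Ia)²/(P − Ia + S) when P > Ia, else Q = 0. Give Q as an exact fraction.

Q = 0 in ≈ 0.000 in

CN(I) from CN(II)=71: (4.2·71)/(10 − 0.058·71) = 149100/2941 ≈ 50.697
Max retention: S = 1000/(149100/2941) − 10 = 14500/1491 in (≈ 9.725 in)
Ia = 0.2S: 0.2·9.725 = 1.945 in (exactly 2900/1491)
P = 0.860 ≤ Ia = 1.945 in: entire storm abstracted, Q = 0.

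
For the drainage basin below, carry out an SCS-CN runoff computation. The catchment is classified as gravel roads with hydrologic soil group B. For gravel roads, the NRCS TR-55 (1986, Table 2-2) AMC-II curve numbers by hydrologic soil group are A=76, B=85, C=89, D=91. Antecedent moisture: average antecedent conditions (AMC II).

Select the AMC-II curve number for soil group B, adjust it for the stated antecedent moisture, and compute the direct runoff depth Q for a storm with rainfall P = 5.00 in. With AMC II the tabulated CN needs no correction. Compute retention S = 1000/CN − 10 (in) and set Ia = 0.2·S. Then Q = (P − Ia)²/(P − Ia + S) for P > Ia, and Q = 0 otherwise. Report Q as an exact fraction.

NRCS table: gravel roads, soil group B → CN(II) = 85
CN(II) = 85; AMC II needs no correction.
Max retention: S = 1000/85 − 10 = 30/17 in (≈ 1.765 in)
Ia = 0.2·(30/17) = 6/17 in ≈ 0.353 in
Excess rainfall: 5.000 − 0.353 = 4.647 in; P > Ia so Q > 0
Runoff Q = (P−Ia)²/(P−Ia+S) = (4.647)²/(4.647+1.765) = 6241/1853 ≈ 3.368 in

Q = 6241/1853 in ≈ 3.368 in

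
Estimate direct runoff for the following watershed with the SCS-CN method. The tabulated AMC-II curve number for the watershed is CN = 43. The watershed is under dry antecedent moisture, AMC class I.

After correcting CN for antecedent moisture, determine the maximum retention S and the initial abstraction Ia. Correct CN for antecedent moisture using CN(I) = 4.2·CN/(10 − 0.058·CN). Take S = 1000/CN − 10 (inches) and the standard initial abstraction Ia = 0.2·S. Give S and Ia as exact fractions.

CN(I) from CN(II)=43: (4.2·43)/(10 − 0.058·43) = 30100/1251 ≈ 24.061
S = 1000/(30100/1251) − 10 = 9500/301 in ≈ 31.561 in
Ia = 0.2S: 0.2·31.561 = 6.312 in (exactly 1900/301)

S = 9500/301 in ≈ 31.561 in; Ia = 1900/301 in ≈ 6.312 in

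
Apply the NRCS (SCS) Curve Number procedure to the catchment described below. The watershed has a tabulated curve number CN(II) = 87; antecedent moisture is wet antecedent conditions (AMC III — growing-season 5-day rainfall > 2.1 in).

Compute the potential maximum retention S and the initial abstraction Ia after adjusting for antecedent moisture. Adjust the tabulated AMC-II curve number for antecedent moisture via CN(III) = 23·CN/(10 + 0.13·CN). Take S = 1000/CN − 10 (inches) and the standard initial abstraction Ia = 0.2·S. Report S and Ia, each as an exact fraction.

S = 1300/2001 in ≈ 0.650 in; Ia = 260/2001 in ≈ 0.130 in

Wet (AMC III): CN(III) = 23·87/(10 + 0.13·87) = 2001/(2131/100) = 200100/2131 ≈ 93.900
Retention S: 1000/CN − 10 with CN=93.900 → S = 1300/2001 ≈ 0.650 in
Initial abstraction Ia = S/5 = (1300/2001)/5 = 260/2001 ≈ 0.130 in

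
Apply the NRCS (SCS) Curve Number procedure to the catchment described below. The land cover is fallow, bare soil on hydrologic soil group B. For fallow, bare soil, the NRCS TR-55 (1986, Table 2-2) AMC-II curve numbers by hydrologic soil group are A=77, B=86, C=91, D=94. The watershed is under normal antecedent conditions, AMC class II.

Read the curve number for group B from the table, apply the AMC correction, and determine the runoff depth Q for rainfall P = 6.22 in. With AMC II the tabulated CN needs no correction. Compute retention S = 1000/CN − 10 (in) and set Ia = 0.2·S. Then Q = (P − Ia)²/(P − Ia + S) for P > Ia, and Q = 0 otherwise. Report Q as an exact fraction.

NRCS table: fallow, bare soil, soil group B → CN(II) = 86
CN(II) = 86; AMC II needs no correction.
Retention S: 1000/CN − 10 with CN=86.000 → S = 70/43 ≈ 1.628 in
Ia = 0.2·(70/43) = 14/43 in ≈ 0.326 in
Since P=6.220 > Ia=0.326: effective rainfall P−Ia = 12673/2150 in
Q: (12673/2150)² ÷ (16173/2150) = 160604929/34771950 in (≈ 4.619 in)

Q = 160604929/34771950 in ≈ 4.619 in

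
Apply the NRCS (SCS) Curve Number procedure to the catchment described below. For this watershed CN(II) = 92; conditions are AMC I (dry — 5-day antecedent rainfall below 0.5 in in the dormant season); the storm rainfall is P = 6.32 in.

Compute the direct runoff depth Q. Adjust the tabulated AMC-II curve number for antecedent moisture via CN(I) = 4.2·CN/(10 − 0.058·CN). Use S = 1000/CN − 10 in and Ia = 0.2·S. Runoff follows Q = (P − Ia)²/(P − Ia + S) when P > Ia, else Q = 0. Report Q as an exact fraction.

Q = 2542843298/581495775 in ≈ 4.373 in

Dry (AMC I): CN(I) = 4.2·92/(10 − 0.058·92) = (1932/5)/(583/125) = 48300/583 ≈ 82.847
Max retention: S = 1000/(48300/583) − 10 = 1000/483 in (≈ 2.070 in)
Initial abstraction Ia = S/5 = (1000/483)/5 = 200/483 ≈ 0.414 in
Excess rainfall: 6.320 − 0.414 = 5.906 in; P > Ia so Q > 0
Q: (71314/12075)² ÷ (96314/12075) = 2542843298/581495775 in (≈ 4.373 in)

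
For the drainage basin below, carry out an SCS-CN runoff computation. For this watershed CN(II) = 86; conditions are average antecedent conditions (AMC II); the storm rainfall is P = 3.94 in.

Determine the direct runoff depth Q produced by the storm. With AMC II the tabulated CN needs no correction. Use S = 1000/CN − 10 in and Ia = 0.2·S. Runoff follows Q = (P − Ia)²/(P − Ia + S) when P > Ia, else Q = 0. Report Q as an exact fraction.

AMC II — tabulated CN = 86 applies directly.
Retention S: 1000/CN − 10 with CN=86.000 → S = 70/43 ≈ 1.628 in
Ia = 0.2S: 0.2·1.628 = 0.326 in (exactly 14/43)
P − Ia = 3.940 − 0.326 = 7771/2150 ≈ 3.614 in (> 0, runoff occurs)
Runoff Q = (P−Ia)²/(P−Ia+S) = (3.614)²/(3.614+1.628) = 60388441/24232650 ≈ 2.492 in

Q = 60388441/24232650 in ≈ 2.492 in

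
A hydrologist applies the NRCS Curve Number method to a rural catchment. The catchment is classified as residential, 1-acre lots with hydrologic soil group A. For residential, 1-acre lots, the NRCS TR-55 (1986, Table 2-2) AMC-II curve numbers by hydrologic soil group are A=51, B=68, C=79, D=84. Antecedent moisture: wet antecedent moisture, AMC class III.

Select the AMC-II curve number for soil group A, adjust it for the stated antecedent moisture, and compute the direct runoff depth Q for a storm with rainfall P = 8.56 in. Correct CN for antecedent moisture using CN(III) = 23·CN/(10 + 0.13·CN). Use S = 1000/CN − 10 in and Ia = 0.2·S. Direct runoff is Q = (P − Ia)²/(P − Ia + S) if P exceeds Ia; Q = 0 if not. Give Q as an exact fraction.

NRCS table: residential, 1-acre lots, soil group A → CN(II) = 51
Adjust CN=51 to AMC III: 23·51/(10 + 0.13·51) → 1173 ÷ (1663/100) = 117300/1663 ≈ 70.535
S = 1000/(117300/1663) − 10 = 4900/1173 in ≈ 4.177 in
Ia = 0.2S: 0.2·4.177 = 0.835 in (exactly 980/1173)
Excess rainfall: 8.560 − 0.835 = 7.725 in; P > Ia so Q > 0
Q = (226522/29325)²/((226522/29325) + 4900/1173) = (51312216484/859955625)/(349022/29325) = 25656108242/5117535075 in ≈ 5.013 in

Q = 25656108242/5117535075 in ≈ 5.013 in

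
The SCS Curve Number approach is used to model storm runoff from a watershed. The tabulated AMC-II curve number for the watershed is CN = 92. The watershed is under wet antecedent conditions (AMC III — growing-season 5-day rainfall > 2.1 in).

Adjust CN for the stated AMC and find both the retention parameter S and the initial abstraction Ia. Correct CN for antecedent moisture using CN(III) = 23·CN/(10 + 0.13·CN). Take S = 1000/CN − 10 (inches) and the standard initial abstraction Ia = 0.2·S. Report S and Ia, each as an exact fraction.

Adjust CN=92 to AMC III: 23·92/(10 + 0.13·92) → 2116 ÷ (549/25) = 52900/549 ≈ 96.357
S = 1000/(52900/549) − 10 = 200/529 in ≈ 0.378 in
Ia = 0.2S: 0.2·0.378 = 0.076 in (exactly 40/529)

S = 200/529 in ≈ 0.378 in; Ia = 40/529 in ≈ 0.076 in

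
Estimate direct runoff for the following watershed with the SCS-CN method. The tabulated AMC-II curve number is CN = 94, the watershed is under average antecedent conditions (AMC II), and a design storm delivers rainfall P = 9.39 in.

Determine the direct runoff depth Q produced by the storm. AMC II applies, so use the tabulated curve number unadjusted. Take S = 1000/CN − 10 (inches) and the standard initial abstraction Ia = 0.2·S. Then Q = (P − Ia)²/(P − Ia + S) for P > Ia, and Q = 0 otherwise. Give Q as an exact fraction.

Average conditions: CN = 94 (no AMC adjustment).
S = 1000/94 − 10 = 30/47 in ≈ 0.638 in
Ia = 0.2·(30/47) = 6/47 in ≈ 0.128 in
P − Ia = 9.390 − 0.128 = 43533/4700 ≈ 9.262 in (> 0, runoff occurs)
Runoff Q = (P−Ia)²/(P−Ia+S) = (9.262)²/(9.262+0.638) = 631707363/72901700 ≈ 8.665 in

Q = 631707363/72901700 in ≈ 8.665 in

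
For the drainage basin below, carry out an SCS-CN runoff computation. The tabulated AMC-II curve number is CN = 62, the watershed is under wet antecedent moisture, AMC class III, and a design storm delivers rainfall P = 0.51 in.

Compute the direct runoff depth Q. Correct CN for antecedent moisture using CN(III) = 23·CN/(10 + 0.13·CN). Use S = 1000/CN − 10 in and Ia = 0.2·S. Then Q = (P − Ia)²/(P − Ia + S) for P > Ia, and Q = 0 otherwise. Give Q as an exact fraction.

Adjust CN=62 to AMC III: 23·62/(10 + 0.13·62) → 1426 ÷ (903/50) = 71300/903 ≈ 78.959
Retention S: 1000/CN − 10 with CN=78.959 → S = 1900/713 ≈ 2.665 in
Ia = 0.2·(1900/713) = 380/713 in ≈ 0.533 in
P = 0.510 ≤ Ia = 0.533 in: entire storm abstracted, Q = 0.

Q = 0 in ≈ 0.000 in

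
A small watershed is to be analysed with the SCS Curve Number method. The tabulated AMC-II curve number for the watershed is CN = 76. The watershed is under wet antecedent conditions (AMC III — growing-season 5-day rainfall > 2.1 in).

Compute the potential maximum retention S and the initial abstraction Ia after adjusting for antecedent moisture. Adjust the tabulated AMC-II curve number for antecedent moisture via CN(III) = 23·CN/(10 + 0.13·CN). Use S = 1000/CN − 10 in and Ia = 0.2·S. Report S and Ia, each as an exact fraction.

Adjust CN=76 to AMC III: 23·76/(10 + 0.13·76) → 1748 ÷ (497/25) = 43700/497 ≈ 87.928
Max retention: S = 1000/(43700/497) − 10 = 600/437 in (≈ 1.373 in)
Ia = 0.2·(600/437) = 120/437 in ≈ 0.275 in

S = 600/437 in ≈ 1.373 in; Ia = 120/437 in ≈ 0.275 in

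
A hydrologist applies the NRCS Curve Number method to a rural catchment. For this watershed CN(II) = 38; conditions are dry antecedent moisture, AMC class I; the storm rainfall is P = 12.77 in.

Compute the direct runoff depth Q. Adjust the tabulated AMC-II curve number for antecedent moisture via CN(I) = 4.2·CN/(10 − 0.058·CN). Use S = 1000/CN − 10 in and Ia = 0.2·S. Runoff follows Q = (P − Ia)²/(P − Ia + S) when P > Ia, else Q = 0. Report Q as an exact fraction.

Q = 39809427529/69805967700 in ≈ 0.570 in

CN(I) from CN(II)=38: (4.2·38)/(10 − 0.058·38) = 39900/1949 ≈ 20.472
Retention S: 1000/CN − 10 with CN=20.472 → S = 15500/399 ≈ 38.847 in
Ia = 0.2·(15500/399) = 3100/399 in ≈ 7.769 in
P − Ia = 12.770 − 7.769 = 199523/39900 ≈ 5.001 in (> 0, runoff occurs)
Q: (199523/39900)² ÷ (1749523/39900) = 39809427529/69805967700 in (≈ 0.570 in)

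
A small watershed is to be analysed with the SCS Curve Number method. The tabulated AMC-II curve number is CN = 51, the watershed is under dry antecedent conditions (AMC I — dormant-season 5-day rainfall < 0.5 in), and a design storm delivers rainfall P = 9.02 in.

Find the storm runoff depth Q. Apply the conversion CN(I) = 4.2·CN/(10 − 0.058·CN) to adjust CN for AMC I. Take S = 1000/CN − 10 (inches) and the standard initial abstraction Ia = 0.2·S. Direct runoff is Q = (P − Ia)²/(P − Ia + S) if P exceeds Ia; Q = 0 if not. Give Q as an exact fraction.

Q = 1156204009/1598872950 in ≈ 0.723 in

Dry (AMC I): CN(I) = 4.2·51/(10 − 0.058·51) = (1071/5)/(3521/500) = 15300/503 ≈ 30.417
S = 1000/(15300/503) − 10 = 3500/153 in ≈ 22.876 in
Initial abstraction Ia = S/5 = (3500/153)/5 = 700/153 ≈ 4.575 in
Excess rainfall: 9.020 − 4.575 = 4.445 in; P > Ia so Q > 0
Runoff Q = (P−Ia)²/(P−Ia+S) = (4.445)²/(4.445+22.876) = 1156204009/1598872950 ≈ 0.723 in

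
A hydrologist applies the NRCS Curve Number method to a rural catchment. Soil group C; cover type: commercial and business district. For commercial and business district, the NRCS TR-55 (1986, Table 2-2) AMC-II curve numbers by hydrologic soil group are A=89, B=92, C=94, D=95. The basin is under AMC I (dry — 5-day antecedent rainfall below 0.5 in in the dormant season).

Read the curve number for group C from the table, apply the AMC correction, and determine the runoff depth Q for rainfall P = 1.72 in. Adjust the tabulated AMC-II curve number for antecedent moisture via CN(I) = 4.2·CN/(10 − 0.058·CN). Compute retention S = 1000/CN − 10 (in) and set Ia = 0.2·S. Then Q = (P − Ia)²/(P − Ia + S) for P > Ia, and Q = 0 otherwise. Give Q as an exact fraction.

Q = 135652609/198609075 in ≈ 0.683 in

NRCS table: commercial and business district, soil group C → CN(II) = 94
Dry (AMC I): CN(I) = 4.2·94/(10 − 0.058·94) = (1974/5)/(1137/250) = 32900/379 ≈ 86.807
S = 1000/(32900/379) − 10 = 500/329 in ≈ 1.520 in
Initial abstraction Ia = S/5 = (500/329)/5 = 100/329 ≈ 0.304 in
P − Ia = 1.720 − 0.304 = 11647/8225 ≈ 1.416 in (> 0, runoff occurs)
Q = (11647/8225)²/((11647/8225) + 500/329) = (135652609/67650625)/(24147/8225) = 135652609/198609075 in ≈ 0.683 in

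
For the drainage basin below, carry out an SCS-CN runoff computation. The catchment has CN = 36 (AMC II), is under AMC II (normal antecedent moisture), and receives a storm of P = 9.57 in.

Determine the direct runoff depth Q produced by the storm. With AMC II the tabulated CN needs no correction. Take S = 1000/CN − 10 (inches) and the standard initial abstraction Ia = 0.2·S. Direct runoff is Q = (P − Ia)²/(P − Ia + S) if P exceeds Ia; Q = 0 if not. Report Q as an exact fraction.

Average conditions: CN = 36 (no AMC adjustment).
S = 1000/36 − 10 = 160/9 in ≈ 17.778 in
Ia = 0.2·(160/9) = 32/9 in ≈ 3.556 in
P − Ia = 9.570 − 3.556 = 5413/900 ≈ 6.014 in (> 0, runoff occurs)
Q = (5413/900)²/((5413/900) + 160/9) = (29300569/810000)/(21413/900) = 29300569/19271700 in ≈ 1.520 in

Q = 29300569/19271700 in ≈ 1.520 in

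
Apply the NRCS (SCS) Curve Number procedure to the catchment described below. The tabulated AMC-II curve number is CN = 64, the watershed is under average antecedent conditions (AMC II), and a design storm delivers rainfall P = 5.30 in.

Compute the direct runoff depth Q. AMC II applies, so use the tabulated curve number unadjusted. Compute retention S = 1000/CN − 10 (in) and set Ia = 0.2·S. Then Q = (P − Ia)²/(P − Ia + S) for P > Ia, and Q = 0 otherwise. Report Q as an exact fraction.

AMC II — tabulated CN = 64 applies directly.
S = 1000/64 − 10 = 45/8 in ≈ 5.625 in
Ia = 0.2S: 0.2·5.625 = 1.125 in (exactly 9/8)
Excess rainfall: 5.300 − 1.125 = 4.175 in; P > Ia so Q > 0
Q: (167/40)² ÷ (49/5) = 27889/15680 in (≈ 1.779 in)

Q = 27889/15680 in ≈ 1.779 in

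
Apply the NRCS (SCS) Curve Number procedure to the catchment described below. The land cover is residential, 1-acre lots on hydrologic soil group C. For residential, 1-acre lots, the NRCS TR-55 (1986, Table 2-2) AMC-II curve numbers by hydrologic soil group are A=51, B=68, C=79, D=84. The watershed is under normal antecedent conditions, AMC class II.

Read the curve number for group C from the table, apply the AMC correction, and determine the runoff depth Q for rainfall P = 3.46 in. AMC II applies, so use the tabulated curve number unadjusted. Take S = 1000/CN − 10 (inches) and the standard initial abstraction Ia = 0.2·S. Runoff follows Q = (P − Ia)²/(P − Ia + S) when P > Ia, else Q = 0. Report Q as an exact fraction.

Q = 133795489/87164650 in ≈ 1.535 in

NRCS table: residential, 1-acre lots, soil group C → CN(II) = 79
CN(II) = 79; AMC II needs no correction.
Max retention: S = 1000/79 − 10 = 210/79 in (≈ 2.658 in)
Ia = 0.2S: 0.2·2.658 = 0.532 in (exactly 42/79)
P − Ia = 3.460 − 0.532 = 11567/3950 ≈ 2.928 in (> 0, runoff occurs)
Q: (11567/3950)² ÷ (22067/3950) = 133795489/87164650 in (≈ 1.535 in)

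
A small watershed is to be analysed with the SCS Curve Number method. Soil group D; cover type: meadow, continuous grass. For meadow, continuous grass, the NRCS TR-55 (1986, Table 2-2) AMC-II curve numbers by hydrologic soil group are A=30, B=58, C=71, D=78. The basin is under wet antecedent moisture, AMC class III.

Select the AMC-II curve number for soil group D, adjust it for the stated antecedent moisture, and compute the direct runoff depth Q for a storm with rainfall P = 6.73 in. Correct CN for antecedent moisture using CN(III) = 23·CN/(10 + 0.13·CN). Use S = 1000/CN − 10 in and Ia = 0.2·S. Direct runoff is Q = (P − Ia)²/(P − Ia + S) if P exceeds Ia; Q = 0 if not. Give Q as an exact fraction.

NRCS table: meadow, continuous grass, soil group D → CN(II) = 78
Adjust CN=78 to AMC III: 23·78/(10 + 0.13·78) → 1794 ÷ (1007/50) = 89700/1007 ≈ 89.076
Max retention: S = 1000/(89700/1007) − 10 = 1100/897 in (≈ 1.226 in)
Ia = 0.2S: 0.2·1.226 = 0.245 in (exactly 220/897)
P − Ia = 6.730 − 0.245 = 581681/89700 ≈ 6.485 in (> 0, runoff occurs)
Q = (581681/89700)²/((581681/89700) + 1100/897) = (338352785761/8046090000)/(691681/89700) = 338352785761/62043785700 in ≈ 5.453 in

Q = 338352785761/62043785700 in ≈ 5.453 in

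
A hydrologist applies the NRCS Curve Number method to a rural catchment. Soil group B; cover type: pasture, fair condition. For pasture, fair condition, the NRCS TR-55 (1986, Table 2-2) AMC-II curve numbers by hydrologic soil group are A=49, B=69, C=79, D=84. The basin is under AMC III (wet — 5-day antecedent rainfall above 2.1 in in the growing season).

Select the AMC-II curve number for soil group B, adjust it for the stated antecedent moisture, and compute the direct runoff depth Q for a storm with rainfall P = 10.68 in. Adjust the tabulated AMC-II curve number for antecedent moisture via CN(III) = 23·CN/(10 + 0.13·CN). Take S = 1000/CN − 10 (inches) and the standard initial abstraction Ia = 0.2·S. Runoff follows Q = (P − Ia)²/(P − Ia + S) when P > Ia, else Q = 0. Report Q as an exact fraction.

NRCS table: pasture, fair condition, soil group B → CN(II) = 69
Wet (AMC III): CN(III) = 23·69/(10 + 0.13·69) = 1587/(1897/100) = 158700/1897 ≈ 83.658
S = 1000/(158700/1897) − 10 = 3100/1587 in ≈ 1.953 in
Initial abstraction Ia = S/5 = (3100/1587)/5 = 620/1587 ≈ 0.391 in
P − Ia = 10.680 − 0.391 = 408229/39675 ≈ 10.289 in (> 0, runoff occurs)
Q = (408229/39675)²/((408229/39675) + 3100/1587) = (166650916441/1574105625)/(485729/39675) = 166650916441/19271298075 in ≈ 8.648 in

Q = 166650916441/19271298075 in ≈ 8.648 in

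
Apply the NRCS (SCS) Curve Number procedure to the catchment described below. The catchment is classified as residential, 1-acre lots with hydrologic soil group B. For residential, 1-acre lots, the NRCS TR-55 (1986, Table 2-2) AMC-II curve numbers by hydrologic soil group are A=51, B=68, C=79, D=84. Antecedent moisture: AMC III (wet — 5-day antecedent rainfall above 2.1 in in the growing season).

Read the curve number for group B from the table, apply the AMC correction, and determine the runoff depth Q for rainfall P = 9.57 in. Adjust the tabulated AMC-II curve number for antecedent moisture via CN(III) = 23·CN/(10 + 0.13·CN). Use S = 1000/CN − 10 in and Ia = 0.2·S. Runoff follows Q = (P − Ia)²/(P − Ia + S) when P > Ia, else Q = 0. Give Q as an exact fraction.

NRCS table: residential, 1-acre lots, soil group B → CN(II) = 68
Adjust CN=68 to AMC III: 23·68/(10 + 0.13·68) → 1564 ÷ (471/25) = 39100/471 ≈ 83.015
S = 1000/(39100/471) − 10 = 800/391 in ≈ 2.046 in
Ia = 0.2S: 0.2·2.046 = 0.409 in (exactly 160/391)
P − Ia = 9.570 − 0.409 = 358187/39100 ≈ 9.161 in (> 0, runoff occurs)
Q = (358187/39100)²/((358187/39100) + 800/391) = (128297926969/1528810000)/(438187/39100) = 128297926969/17133111700 in ≈ 7.488 in

Q = 128297926969/17133111700 in ≈ 7.488 in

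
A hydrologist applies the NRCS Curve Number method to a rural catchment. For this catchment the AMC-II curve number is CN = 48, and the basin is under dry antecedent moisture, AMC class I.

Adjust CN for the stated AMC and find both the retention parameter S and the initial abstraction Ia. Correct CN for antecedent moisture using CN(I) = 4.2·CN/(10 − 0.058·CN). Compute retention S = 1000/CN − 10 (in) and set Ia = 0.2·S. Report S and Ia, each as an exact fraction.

S = 1625/63 in ≈ 25.794 in; Ia = 325/63 in ≈ 5.159 in

Dry (AMC I): CN(I) = 4.2·48/(10 − 0.058·48) = (1008/5)/(902/125) = 12600/451 ≈ 27.938
Retention S: 1000/CN − 10 with CN=27.938 → S = 1625/63 ≈ 25.794 in
Initial abstraction Ia = S/5 = (1625/63)/5 = 325/63 ≈ 5.159 in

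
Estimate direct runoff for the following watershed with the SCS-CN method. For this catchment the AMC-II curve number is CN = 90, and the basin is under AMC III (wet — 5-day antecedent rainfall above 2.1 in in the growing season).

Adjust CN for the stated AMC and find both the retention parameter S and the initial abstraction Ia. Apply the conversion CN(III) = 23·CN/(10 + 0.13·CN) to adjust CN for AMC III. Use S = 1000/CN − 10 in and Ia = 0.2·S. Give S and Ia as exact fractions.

S = 100/207 in ≈ 0.483 in; Ia = 20/207 in ≈ 0.097 in

Wet (AMC III): CN(III) = 23·90/(10 + 0.13·90) = 2070/(217/10) = 20700/217 ≈ 95.392
Retention S: 1000/CN − 10 with CN=95.392 → S = 100/207 ≈ 0.483 in
Initial abstraction Ia = S/5 = (100/207)/5 = 20/207 ≈ 0.097 in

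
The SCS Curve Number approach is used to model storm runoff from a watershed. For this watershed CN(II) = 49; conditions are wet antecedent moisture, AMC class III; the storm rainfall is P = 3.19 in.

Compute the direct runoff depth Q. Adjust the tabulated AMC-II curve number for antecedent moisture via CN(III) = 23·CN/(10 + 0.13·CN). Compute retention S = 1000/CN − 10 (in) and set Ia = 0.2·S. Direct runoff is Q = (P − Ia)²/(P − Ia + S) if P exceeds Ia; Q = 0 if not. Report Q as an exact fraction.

Q = 66312945169/86498715100 in ≈ 0.767 in

Wet (AMC III): CN(III) = 23·49/(10 + 0.13·49) = 1127/(1637/100) = 112700/1637 ≈ 68.845
S = 1000/(112700/1637) − 10 = 5100/1127 in ≈ 4.525 in
Ia = 0.2S: 0.2·4.525 = 0.905 in (exactly 1020/1127)
P − Ia = 3.190 − 0.905 = 257513/112700 ≈ 2.285 in (> 0, runoff occurs)
Q = (257513/112700)²/((257513/112700) + 5100/1127) = (66312945169/12701290000)/(767513/112700) = 66312945169/86498715100 in ≈ 0.767 in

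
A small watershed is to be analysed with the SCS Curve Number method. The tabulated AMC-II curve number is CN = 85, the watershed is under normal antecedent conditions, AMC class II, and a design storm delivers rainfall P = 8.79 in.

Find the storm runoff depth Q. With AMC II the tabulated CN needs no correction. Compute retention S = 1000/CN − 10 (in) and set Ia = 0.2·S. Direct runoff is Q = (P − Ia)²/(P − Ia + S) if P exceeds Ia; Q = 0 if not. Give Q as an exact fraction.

Q = 22857961/3275900 in ≈ 6.978 in

AMC II — tabulated CN = 85 applies directly.
Retention S: 1000/CN − 10 with CN=85.000 → S = 30/17 ≈ 1.765 in
Initial abstraction Ia = S/5 = (30/17)/5 = 6/17 ≈ 0.353 in
Excess rainfall: 8.790 − 0.353 = 8.437 in; P > Ia so Q > 0
Runoff Q = (P−Ia)²/(P−Ia+S) = (8.437)²/(8.437+1.765) = 22857961/3275900 ≈ 6.978 in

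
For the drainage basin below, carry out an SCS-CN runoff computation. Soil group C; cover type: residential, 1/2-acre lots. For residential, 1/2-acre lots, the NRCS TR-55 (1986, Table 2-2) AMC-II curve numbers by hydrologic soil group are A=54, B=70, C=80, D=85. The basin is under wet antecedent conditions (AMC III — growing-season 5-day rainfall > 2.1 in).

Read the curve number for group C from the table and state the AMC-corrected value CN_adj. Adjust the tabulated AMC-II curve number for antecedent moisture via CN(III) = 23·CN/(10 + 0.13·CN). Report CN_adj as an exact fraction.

CN_adj = 4600/51 ≈ 90.196

NRCS table: residential, 1/2-acre lots, soil group C → CN(II) = 80
Adjust CN=80 to AMC III: 23·80/(10 + 0.13·80) → 1840 ÷ (102/5) = 4600/51 ≈ 90.196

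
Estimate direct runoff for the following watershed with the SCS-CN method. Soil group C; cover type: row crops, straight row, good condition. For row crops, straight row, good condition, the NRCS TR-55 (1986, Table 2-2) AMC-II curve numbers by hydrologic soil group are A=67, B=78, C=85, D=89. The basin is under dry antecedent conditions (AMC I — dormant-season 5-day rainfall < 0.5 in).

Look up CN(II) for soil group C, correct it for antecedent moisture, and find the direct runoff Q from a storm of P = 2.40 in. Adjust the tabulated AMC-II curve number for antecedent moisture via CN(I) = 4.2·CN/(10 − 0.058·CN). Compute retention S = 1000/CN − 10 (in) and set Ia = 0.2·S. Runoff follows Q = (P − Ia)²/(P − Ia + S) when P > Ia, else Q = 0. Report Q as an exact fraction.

NRCS table: row crops, straight row, good condition, soil group C → CN(II) = 85
Dry (AMC I): CN(I) = 4.2·85/(10 − 0.058·85) = 357/(507/100) = 11900/169 ≈ 70.414
Max retention: S = 1000/(11900/169) − 10 = 500/119 in (≈ 4.202 in)
Initial abstraction Ia = S/5 = (500/119)/5 = 100/119 ≈ 0.840 in
Since P=2.400 > Ia=0.840: effective rainfall P−Ia = 928/595 in
Q = (928/595)²/((928/595) + 500/119) = (861184/354025)/(3428/595) = 215296/509915 in ≈ 0.422 in

Q = 215296/509915 in ≈ 0.422 in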